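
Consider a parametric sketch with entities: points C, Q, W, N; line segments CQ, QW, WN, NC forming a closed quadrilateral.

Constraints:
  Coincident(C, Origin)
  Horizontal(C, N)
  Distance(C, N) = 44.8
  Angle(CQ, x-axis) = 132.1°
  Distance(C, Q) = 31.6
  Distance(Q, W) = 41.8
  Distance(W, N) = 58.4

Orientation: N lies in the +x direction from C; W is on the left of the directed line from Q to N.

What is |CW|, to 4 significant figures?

50.03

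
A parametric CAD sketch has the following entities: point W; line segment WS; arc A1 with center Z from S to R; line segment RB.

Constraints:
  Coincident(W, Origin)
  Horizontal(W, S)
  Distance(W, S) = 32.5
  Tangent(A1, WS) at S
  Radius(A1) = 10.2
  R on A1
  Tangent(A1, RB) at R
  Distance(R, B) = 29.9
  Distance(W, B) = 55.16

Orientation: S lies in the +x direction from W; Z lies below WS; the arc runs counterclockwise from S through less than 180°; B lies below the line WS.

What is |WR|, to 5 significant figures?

27.512

W is at the origin; WS is horizontal with |WS| = 32.5 and S on the +x side, so S = (32.500, 0.0000). Since A1 is tangent to WS there, ZS ⟂ WS, so Z = S + (0, -10.2) = (32.500, -10.200). Since ZR ⟂ RB (tangency), |ZB| = √(10.2² + 29.9²) = 31.592 regardless of where R sits on A1. So B lies on both circle(W, 55.16) and circle(Z, 31.592); the below-WS intersection is B = (36.260, -41.567). R is the foot of the tangent from B: R = (23.307, -14.619).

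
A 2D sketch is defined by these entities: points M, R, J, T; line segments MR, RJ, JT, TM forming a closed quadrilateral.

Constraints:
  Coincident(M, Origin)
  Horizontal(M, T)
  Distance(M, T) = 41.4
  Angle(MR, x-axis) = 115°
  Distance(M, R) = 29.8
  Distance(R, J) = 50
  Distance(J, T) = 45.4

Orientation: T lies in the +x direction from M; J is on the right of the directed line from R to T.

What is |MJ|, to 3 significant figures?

21.1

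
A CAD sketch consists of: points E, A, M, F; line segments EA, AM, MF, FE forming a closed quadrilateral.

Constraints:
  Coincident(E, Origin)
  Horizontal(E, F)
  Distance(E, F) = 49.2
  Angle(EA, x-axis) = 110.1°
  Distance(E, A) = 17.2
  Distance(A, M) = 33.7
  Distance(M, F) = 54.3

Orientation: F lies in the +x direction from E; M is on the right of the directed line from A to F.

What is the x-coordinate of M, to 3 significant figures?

-2.25

Checks: |AM| = 33.70 ✓; |MF| = 54.30 ✓.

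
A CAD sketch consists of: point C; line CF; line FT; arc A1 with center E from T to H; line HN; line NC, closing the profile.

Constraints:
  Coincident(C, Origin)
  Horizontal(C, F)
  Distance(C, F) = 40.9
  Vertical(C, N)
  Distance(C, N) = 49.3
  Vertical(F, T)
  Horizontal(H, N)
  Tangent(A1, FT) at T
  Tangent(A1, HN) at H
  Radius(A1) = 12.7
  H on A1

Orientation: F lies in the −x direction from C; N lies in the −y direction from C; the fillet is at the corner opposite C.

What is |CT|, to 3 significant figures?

54.9

The virtual corner opposite C is at (-40.9, -49.3). The tangent condition forces ET to be normal to FT and tangency of A1 to HN means the radius EH is perpendicular to HN, with radius 12.7, so the center E sits 12.7 in from both sides at E = (-28.2, -36.6). That places the tangent points at T = (-40.9, -36.6) on FT and H = (-28.2, -49.3) on HN. Then |CT| = |T − C| = 54.9.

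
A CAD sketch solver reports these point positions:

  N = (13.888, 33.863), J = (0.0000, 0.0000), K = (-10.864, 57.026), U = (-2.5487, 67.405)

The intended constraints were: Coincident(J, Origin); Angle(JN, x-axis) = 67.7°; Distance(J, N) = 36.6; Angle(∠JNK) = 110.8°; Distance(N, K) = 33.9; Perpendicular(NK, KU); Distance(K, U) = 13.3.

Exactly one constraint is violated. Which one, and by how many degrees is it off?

Perpendicular(NK, KU) — off by 4.40°.

J = (0.00, 0.00) ✓; JN at 67.70° ✓; |JN| = 36.60 ✓; ∠JNK = 110.8° ✓; |NK| = 33.90 ✓; ∠(NK, KU) = 85.60° ✗; |KU| = 13.30 ✓.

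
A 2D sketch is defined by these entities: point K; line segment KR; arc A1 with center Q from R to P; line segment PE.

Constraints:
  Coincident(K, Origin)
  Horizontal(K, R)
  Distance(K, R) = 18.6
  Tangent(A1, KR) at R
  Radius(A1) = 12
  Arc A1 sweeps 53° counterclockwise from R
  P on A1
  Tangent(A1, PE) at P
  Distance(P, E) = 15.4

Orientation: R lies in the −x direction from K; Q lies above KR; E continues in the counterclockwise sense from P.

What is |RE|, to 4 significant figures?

25.44

K is at the origin; KR is horizontal with |KR| = 18.6 and R on the −x side, so R = (-18.60, 0.000). Tangency of A1 to KR means the radius QR is perpendicular to KR, so Q = R + (0, 12) = (-18.60, 12.00). On A1, R sits at bearing -90° from Q; a 53° counterclockwise sweep puts P at bearing -37°, so P = Q + 12.0·(cos -37°, sin -37°) = (-9.016, 4.778). Tangency of A1 to PE means the radius QP is perpendicular to PE, so PE runs along (−sin -37°, cos -37°); with |PE| = 15.4, E = (0.2516, 17.08). Then |RE| = |E − R| = 25.44.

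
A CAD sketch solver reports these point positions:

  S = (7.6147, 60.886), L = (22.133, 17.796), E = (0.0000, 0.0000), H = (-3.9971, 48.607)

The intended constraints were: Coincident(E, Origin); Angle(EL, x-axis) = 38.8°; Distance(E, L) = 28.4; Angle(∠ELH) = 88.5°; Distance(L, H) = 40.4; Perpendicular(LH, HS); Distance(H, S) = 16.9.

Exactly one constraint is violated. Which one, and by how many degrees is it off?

Perpendicular(LH, HS) — off by 6.30°.

E = (0.00, 0.00) ✓; EL at 38.80° ✓; |EL| = 28.40 ✓; ∠ELH = 88.50° ✓; |LH| = 40.40 ✓; ∠(LH, HS) = 83.70° ✗; |HS| = 16.90 ✓.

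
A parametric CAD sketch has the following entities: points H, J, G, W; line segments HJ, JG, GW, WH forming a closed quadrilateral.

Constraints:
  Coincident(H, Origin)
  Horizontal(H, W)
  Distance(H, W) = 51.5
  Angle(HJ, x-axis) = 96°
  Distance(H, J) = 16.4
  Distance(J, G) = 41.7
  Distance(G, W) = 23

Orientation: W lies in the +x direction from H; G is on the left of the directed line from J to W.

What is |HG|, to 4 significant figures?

44.50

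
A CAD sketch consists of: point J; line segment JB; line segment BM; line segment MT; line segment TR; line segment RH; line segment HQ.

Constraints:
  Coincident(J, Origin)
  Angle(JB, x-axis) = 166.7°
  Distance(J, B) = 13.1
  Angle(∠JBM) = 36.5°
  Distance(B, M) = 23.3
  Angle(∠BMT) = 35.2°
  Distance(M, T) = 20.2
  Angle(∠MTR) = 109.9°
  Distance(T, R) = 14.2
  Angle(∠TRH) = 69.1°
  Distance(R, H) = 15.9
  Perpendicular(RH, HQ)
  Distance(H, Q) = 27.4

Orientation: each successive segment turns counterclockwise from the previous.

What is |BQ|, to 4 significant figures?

29.31

∠TRH = 69.1° gives RH at -84.00° from the x-axis; with |RH| = 15.9, H = (-11.53, -6.821). The perpendicularity gives HQ at right angles to RH, so HQ runs at 6.000°; with |HQ| = 27.4, Q = (15.72, -3.957). Then |BQ| = |Q − B| = 29.31.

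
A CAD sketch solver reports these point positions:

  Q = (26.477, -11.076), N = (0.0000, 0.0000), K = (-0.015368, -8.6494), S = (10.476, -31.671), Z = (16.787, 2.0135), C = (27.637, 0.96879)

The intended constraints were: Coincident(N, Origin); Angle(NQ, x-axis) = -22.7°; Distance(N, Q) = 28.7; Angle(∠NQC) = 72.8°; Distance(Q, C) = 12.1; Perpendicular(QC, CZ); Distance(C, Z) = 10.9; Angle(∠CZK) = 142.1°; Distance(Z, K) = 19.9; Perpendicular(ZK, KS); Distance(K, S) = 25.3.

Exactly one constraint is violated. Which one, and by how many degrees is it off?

Perpendicular(ZK, KS) — off by 7.90°.

N = (0.00, 0.00) ✓; NQ at -22.70° ✓; |NQ| = 28.70 ✓; ∠NQC = 72.80° ✓; |QC| = 12.10 ✓; ∠(QC, CZ) = 90.00° ✓; |CZ| = 10.90 ✓; ∠CZK = 142.1° ✓; |ZK| = 19.90 ✓; ∠(ZK, KS) = 82.10° ✗; |KS| = 25.30 ✓.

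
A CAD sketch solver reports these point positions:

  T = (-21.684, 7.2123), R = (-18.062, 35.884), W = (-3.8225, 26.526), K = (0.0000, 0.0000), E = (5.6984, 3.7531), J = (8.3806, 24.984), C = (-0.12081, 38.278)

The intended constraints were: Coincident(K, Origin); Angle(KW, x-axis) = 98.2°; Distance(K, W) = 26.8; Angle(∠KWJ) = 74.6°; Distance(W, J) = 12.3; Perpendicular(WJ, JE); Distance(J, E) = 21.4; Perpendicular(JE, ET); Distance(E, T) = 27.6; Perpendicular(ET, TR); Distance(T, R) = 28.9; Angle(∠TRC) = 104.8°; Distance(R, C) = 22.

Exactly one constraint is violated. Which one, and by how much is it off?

Distance(R, C) = 22 — off by 3.90.

K = (0.00, 0.00) ✓; KW at 98.20° ✓; |KW| = 26.80 ✓; ∠KWJ = 74.60° ✓; |WJ| = 12.30 ✓; ∠(WJ, JE) = 90.00° ✓; |JE| = 21.40 ✓; ∠(JE, ET) = 90.00° ✓; |ET| = 27.60 ✓; ∠(ET, TR) = 90.00° ✓; |TR| = 28.90 ✓; ∠TRC = 104.8° ✓; |RC| = 18.10 ✗.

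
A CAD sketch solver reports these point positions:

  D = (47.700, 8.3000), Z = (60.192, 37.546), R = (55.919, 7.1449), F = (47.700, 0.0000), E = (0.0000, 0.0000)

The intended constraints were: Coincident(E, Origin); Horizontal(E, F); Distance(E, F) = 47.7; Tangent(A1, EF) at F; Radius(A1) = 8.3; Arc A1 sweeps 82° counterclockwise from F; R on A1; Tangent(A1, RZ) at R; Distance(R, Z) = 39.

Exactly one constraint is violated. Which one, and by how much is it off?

Distance(R, Z) = 39 — off by 8.30.

E = (0.00, 0.00) ✓; E.y = 0.00, F.y = 0.00 ✓; |EF| = 47.70 ✓; ∠(DF, FE) = 90.00° ✓; |DF| = 8.300 ✓; bearing(D→R) − bearing(D→F) = 82.00° ✓; |DR| = 8.300 ✓; ∠(DR, RZ) = 90.00° ✓; |RZ| = 30.70 ✗.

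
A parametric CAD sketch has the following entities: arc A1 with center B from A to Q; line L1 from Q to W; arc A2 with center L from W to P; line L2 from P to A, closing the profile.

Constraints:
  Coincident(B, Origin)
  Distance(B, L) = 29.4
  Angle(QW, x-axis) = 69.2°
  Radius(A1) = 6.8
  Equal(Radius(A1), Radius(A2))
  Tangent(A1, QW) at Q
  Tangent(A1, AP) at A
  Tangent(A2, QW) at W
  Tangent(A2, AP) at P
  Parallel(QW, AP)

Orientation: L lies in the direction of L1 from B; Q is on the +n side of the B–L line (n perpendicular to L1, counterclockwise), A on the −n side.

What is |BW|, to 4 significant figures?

30.18

The slot axis is L1's direction at 69.2°, so u = (cos 69.2°, sin 69.2°) = (0.3551, 0.9348) and n = (−sin 69.2°, cos 69.2°) = (-0.9348, 0.3551). B is at the origin and L lies 29.4 along u from B, so L = 29.4·u = (10.44, 27.48). Tangency of A1 to both parallel lines with radius 6.8 puts Q and A at B ± 6.8·n: Q = (-6.357, 2.415), A = (6.357, -2.415). Equal radii place W and P the same way about L: W = L + 6.8·n = (4.083, 29.90), P = L − 6.8·n = (16.80, 25.07). Then |BW| = |W − B| = 30.18.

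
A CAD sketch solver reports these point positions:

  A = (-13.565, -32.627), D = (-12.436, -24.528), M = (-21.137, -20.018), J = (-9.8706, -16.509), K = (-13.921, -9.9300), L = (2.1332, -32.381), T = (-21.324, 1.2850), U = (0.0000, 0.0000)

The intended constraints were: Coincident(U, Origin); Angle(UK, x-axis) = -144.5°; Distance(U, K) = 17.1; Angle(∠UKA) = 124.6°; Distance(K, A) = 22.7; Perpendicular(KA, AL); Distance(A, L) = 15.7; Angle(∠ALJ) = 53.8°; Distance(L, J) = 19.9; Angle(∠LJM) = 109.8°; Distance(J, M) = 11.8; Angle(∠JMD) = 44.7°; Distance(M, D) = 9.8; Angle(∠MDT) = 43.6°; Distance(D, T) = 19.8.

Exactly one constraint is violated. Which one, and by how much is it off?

Distance(D, T) = 19.8 — off by 7.50.

U = (0.00, 0.00) ✓; UK at -144.5° ✓; |UK| = 17.10 ✓; ∠UKA = 124.6° ✓; |KA| = 22.70 ✓; ∠(KA, AL) = 90.00° ✓; |AL| = 15.70 ✓; ∠ALJ = 53.80° ✓; |LJ| = 19.90 ✓; ∠LJM = 109.8° ✓; |JM| = 11.80 ✓; ∠JMD = 44.70° ✓; |MD| = 9.800 ✓; ∠MDT = 43.60° ✓; |DT| = 27.30 ✗.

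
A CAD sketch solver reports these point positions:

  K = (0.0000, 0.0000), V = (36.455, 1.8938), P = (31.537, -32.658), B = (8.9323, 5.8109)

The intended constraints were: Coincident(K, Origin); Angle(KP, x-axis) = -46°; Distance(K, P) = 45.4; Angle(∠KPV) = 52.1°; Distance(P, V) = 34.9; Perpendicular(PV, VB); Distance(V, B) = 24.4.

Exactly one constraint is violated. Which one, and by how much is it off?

Distance(V, B) = 24.4 — off by 3.40.

K = (0.00, 0.00) ✓; KP at -46.00° ✓; |KP| = 45.40 ✓; ∠KPV = 52.10° ✓; |PV| = 34.90 ✓; ∠(PV, VB) = 90.00° ✓; |VB| = 27.80 ✗.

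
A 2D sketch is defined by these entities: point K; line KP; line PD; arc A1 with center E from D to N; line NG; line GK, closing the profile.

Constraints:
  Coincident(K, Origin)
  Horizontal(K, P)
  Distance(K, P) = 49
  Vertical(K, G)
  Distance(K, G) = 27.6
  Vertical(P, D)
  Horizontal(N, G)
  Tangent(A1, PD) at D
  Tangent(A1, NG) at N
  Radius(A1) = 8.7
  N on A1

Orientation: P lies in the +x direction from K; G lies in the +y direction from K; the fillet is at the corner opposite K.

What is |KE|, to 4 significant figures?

44.51

K and G share the same x with |KG| = 27.6 and G on the +y side, so G = (0.000, 27.60). The virtual corner opposite K is at (49.00, 27.60). Tangency of A1 to PD means the radius ED is perpendicular to PD and since A1 is tangent to NG there, EN ⟂ NG, with radius 8.7, so the center E sits 8.7 in from both sides at E = (40.30, 18.90). Then |KE| = |E − K| = 44.51.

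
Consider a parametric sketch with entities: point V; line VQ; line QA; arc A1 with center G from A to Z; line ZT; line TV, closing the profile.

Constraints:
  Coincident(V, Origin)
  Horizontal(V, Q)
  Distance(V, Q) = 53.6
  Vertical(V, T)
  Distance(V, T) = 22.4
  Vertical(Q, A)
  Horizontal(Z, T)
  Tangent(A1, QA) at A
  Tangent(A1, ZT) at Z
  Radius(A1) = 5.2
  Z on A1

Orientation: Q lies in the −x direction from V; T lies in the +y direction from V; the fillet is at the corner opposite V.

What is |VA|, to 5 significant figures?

56.292

V is at the origin; VQ is horizontal with |VQ| = 53.6 and Q on the −x side, so Q = (-53.600, 0.0000). V and T share the same x with |VT| = 22.4 and T on the +y side, so T = (0.0000, 22.400). The virtual corner opposite V is at (-53.600, 22.400). Since A1 is tangent to QA there, GA ⟂ QA and tangency of A1 to ZT means the radius GZ is perpendicular to ZT, with radius 5.2, so the center G sits 5.2 in from both sides at G = (-48.400, 17.200). That places the tangent points at A = (-53.600, 17.200) on QA and Z = (-48.400, 22.400) on ZT. Then |VA| = |A − V| = 56.292.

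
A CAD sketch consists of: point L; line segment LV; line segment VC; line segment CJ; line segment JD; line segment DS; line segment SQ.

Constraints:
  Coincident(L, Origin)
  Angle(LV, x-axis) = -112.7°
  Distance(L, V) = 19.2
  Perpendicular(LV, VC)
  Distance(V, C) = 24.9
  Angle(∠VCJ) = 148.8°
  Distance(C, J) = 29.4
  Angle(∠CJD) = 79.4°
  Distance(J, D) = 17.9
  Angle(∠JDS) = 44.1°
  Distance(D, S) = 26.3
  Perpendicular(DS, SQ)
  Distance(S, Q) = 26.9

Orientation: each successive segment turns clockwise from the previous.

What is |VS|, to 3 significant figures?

37.1

∠CJD = 79.4° gives JD at 25.5° from the x-axis; with |JD| = 17.9, D = (-31.5, 23.4). ∠JDS = 44.1° gives DS at -110° from the x-axis; with |DS| = 26.3, S = (-40.7, -1.29). Then |VS| = |S − V| = 37.1.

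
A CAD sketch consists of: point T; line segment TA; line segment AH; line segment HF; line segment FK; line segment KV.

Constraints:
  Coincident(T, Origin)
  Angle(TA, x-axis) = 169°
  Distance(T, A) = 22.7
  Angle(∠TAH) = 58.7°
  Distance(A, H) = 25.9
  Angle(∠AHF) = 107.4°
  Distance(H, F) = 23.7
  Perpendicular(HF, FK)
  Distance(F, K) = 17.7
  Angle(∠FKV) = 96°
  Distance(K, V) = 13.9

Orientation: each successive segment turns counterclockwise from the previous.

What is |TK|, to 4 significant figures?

9.539

T is at the origin; TA runs at 169.0° with length 22.7, so A = (-22.28, 4.331). ∠TAH = 58.7° gives AH at -69.70° from the x-axis; with |AH| = 25.9, H = (-13.30, -19.96). ∠AHF = 107.4° gives HF at 2.900° from the x-axis; with |HF| = 23.7, F = (10.37, -18.76). HF is perpendicular to FK, so FK runs at 92.90°; with |FK| = 17.7, K = (9.477, -1.084). Then |TK| = |K − T| = 9.539.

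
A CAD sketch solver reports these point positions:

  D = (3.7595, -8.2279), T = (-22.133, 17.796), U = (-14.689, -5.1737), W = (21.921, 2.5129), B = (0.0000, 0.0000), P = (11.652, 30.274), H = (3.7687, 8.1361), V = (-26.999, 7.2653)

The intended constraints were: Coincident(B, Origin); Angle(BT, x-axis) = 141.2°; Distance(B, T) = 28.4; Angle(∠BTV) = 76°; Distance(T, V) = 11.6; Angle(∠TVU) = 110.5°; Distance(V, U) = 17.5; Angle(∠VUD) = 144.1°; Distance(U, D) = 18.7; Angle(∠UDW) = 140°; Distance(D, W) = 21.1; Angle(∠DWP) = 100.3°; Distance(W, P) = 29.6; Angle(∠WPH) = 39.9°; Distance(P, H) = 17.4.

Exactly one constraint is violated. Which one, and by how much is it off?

Distance(P, H) = 17.4 — off by 6.10.

B = (0.00, 0.00) ✓; BT at 141.2° ✓; |BT| = 28.40 ✓; ∠BTV = 76.00° ✓; |TV| = 11.60 ✓; ∠TVU = 110.5° ✓; |VU| = 17.50 ✓; ∠VUD = 144.1° ✓; |UD| = 18.70 ✓; ∠UDW = 140.0° ✓; |DW| = 21.10 ✓; ∠DWP = 100.3° ✓; |WP| = 29.60 ✓; ∠WPH = 39.90° ✓; |PH| = 23.50 ✗.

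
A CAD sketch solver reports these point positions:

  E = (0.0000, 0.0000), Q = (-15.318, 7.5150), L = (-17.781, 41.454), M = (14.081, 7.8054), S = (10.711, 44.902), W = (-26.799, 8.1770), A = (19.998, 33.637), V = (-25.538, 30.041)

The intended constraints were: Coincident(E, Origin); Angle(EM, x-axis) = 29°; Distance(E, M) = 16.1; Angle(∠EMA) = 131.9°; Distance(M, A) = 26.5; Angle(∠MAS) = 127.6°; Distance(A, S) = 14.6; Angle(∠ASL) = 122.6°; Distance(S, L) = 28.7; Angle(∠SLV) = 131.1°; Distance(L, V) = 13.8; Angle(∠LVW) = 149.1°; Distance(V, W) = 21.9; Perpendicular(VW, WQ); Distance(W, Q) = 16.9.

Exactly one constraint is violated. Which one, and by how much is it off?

Distance(W, Q) = 16.9 — off by 5.40.

E = (0.00, 0.00) ✓; EM at 29.00° ✓; |EM| = 16.10 ✓; ∠EMA = 131.9° ✓; |MA| = 26.50 ✓; ∠MAS = 127.6° ✓; |AS| = 14.60 ✓; ∠ASL = 122.6° ✓; |SL| = 28.70 ✓; ∠SLV = 131.1° ✓; |LV| = 13.80 ✓; ∠LVW = 149.1° ✓; |VW| = 21.90 ✓; ∠(VW, WQ) = 90.00° ✓; |WQ| = 11.50 ✗.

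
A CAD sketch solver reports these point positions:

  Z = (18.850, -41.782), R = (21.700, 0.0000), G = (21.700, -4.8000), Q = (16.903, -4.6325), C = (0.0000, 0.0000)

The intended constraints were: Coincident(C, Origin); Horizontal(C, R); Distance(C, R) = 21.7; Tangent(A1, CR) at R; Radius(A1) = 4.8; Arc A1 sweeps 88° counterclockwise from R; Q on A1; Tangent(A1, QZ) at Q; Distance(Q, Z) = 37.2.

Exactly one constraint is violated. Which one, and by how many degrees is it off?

Tangent(A1, QZ) at Q — off by 5.00°.

C = (0.00, 0.00) ✓; C.y = 0.00, R.y = 0.00 ✓; |CR| = 21.70 ✓; ∠(GR, RC) = 90.00° ✓; |GR| = 4.800 ✓; bearing(G→Q) − bearing(G→R) = 88.00° ✓; |GQ| = 4.800 ✓; ∠(GQ, QZ) = 85.00° ✗; |QZ| = 37.20 ✓.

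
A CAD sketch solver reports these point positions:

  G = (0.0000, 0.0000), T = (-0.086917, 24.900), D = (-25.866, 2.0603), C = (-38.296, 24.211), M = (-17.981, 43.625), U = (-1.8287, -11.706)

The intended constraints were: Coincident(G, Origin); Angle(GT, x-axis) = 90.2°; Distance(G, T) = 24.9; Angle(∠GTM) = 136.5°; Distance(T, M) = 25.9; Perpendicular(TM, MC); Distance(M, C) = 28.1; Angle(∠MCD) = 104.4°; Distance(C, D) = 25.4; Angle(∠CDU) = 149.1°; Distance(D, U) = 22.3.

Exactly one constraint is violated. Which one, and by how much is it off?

Distance(D, U) = 22.3 — off by 5.40.

G = (0.00, 0.00) ✓; GT at 90.20° ✓; |GT| = 24.90 ✓; ∠GTM = 136.5° ✓; |TM| = 25.90 ✓; ∠(TM, MC) = 90.00° ✓; |MC| = 28.10 ✓; ∠MCD = 104.4° ✓; |CD| = 25.40 ✓; ∠CDU = 149.1° ✓; |DU| = 27.70 ✗.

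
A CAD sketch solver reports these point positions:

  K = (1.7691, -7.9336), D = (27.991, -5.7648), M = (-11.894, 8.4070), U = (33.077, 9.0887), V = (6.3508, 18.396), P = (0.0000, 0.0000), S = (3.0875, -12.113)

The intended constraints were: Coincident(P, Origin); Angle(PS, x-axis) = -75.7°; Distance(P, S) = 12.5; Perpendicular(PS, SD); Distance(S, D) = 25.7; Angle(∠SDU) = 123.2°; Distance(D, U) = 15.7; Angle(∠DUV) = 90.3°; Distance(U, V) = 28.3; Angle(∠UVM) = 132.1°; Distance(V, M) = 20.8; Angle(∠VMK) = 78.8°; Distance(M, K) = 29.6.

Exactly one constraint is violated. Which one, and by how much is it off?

Distance(M, K) = 29.6 — off by 8.30.

P = (0.00, 0.00) ✓; PS at -75.70° ✓; |PS| = 12.50 ✓; ∠(PS, SD) = 90.00° ✓; |SD| = 25.70 ✓; ∠SDU = 123.2° ✓; |DU| = 15.70 ✓; ∠DUV = 90.30° ✓; |UV| = 28.30 ✓; ∠UVM = 132.1° ✓; |VM| = 20.80 ✓; ∠VMK = 78.80° ✓; |MK| = 21.30 ✗.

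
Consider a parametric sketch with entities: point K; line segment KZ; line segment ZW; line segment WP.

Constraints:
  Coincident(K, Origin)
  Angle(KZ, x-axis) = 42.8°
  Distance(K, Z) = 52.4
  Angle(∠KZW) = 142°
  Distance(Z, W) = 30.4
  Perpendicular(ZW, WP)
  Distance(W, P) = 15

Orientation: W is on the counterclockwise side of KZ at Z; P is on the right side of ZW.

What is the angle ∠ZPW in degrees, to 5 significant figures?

63.737°

K is at the origin; KZ runs at 42.8° with length 52.4, so Z = 52.4·(cos 42.8°, sin 42.8°) = (38.447, 35.603). ∠KZW = 142.0°, so ZW runs at 42.8° + (180° − 142.0°) = 80.800° from the x-axis; with |ZW| = 30.4, W = Z + 30.4·(cos 80.800°, sin 80.800°) = (43.308, 65.612). ZW is perpendicular to WP; with |WP| = 15.0 on the right of ZW, P = W + 15.0·(0.98714, -0.15988) = (58.115, 63.213). Then cos ∠ZPW = PZ·PW / (|PZ||PW|), giving 63.737°.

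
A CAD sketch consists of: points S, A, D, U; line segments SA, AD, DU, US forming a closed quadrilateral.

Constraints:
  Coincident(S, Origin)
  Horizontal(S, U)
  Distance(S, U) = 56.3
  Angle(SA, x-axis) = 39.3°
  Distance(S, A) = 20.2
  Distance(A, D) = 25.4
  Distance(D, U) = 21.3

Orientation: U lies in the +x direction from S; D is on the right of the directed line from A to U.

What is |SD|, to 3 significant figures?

35.4

Checks: |SU| = 56.30 ✓; |SA| = 20.20 ✓; |AD| = 25.40 ✓; |DU| = 21.30 ✓.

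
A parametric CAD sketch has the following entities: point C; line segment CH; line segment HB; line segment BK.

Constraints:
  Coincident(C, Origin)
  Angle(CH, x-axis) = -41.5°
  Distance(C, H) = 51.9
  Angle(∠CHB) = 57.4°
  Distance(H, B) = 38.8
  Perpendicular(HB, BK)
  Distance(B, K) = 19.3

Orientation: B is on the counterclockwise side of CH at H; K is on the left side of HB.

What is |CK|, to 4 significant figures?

26.72

C is at the origin; CH runs at -41.5° with length 51.9, so H = 51.9·(cos -41.5°, sin -41.5°) = (38.87, -34.39). ∠CHB = 57.4°, so HB runs at -41.5° + (180° − 57.4°) = 81.10° from the x-axis; with |HB| = 38.8, B = H + 38.8·(cos 81.10°, sin 81.10°) = (44.87, 3.943). HB ⟂ BK; with |BK| = 19.3 on the left of HB, K = B + 19.3·(-0.9880, 0.1547) = (25.81, 6.929). Then |CK| = |K − C| = 26.72.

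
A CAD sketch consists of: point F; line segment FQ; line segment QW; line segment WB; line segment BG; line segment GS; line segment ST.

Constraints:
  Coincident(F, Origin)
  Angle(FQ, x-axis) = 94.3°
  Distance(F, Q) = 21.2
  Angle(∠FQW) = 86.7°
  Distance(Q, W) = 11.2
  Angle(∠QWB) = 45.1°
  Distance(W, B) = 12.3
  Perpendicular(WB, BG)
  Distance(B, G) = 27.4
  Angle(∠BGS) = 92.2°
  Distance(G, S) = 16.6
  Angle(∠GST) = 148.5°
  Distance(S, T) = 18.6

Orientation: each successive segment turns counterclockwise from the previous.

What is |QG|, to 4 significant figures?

19.96

F is at the origin; FQ runs at 94.3° with length 21.2, so Q = (-1.590, 21.14). ∠FQW = 86.7° gives QW at -172.4° from the x-axis; with |QW| = 11.2, W = (-12.69, 19.66). ∠QWB = 45.1° gives WB at -37.50° from the x-axis; with |WB| = 12.3, B = (-2.933, 12.17). The perpendicularity gives BG at right angles to WB, so BG runs at 52.50°; with |BG| = 27.4, G = (13.75, 33.91). Then |QG| = |G − Q| = 19.96.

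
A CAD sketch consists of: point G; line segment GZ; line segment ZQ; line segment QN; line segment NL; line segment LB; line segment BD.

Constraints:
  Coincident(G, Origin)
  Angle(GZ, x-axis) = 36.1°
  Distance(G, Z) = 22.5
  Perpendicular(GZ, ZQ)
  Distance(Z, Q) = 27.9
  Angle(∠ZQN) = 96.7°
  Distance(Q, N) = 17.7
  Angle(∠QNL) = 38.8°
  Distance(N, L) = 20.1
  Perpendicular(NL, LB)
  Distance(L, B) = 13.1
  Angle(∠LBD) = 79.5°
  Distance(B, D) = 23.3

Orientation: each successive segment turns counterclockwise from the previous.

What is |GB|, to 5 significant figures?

37.676

∠QNL = 38.8° gives NL at -9.4000° from the x-axis; with |NL| = 20.1, L = (6.1508, 23.828). NL ⟂ LB, so LB runs at 80.600°; with |LB| = 13.1, B = (8.2904, 36.752). Then |GB| = |B − G| = 37.676.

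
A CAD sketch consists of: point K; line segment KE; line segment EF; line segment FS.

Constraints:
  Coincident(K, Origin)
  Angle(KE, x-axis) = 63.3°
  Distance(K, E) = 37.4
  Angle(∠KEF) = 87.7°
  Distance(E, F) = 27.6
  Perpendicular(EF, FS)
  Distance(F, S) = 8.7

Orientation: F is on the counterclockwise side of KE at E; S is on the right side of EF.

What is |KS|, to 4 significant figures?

52.95

K is at the origin; KE runs at 63.3° with length 37.4, so E = 37.4·(cos 63.3°, sin 63.3°) = (16.80, 33.41). ∠KEF = 87.7°, so EF runs at 63.3° + (180° − 87.7°) = 155.6° from the x-axis; with |EF| = 27.6, F = E + 27.6·(cos 155.6°, sin 155.6°) = (-8.330, 44.81). EF ⟂ FS; with |FS| = 8.7 on the right of EF, S = F + 8.7·(0.4131, 0.9107) = (-4.736, 52.74). Then |KS| = |S − K| = 52.95.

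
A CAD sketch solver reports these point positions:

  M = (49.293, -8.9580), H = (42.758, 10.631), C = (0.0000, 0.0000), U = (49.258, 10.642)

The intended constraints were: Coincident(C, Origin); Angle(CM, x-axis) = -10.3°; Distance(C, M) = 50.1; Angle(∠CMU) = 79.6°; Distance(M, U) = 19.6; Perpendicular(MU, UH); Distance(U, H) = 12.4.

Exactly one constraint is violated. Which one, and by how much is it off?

Distance(U, H) = 12.4 — off by 5.90.

C = (0.00, 0.00) ✓; CM at -10.30° ✓; |CM| = 50.10 ✓; ∠CMU = 79.60° ✓; |MU| = 19.60 ✓; ∠(MU, UH) = 89.99° ✓; |UH| = 6.500 ✗.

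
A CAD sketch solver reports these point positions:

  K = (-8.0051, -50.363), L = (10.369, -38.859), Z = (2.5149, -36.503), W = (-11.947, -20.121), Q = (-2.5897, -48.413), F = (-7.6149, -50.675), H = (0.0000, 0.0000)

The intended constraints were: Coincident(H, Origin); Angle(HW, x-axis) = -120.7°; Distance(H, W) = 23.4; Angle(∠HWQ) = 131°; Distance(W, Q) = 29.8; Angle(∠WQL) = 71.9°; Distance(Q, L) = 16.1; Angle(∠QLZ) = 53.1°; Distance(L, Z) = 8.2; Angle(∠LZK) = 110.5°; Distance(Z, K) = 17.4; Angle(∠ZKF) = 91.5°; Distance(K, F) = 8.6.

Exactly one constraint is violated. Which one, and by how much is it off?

Distance(K, F) = 8.6 — off by 8.10.

H = (0.00, 0.00) ✓; HW at -120.7° ✓; |HW| = 23.40 ✓; ∠HWQ = 131.0° ✓; |WQ| = 29.80 ✓; ∠WQL = 71.90° ✓; |QL| = 16.10 ✓; ∠QLZ = 53.10° ✓; |LZ| = 8.200 ✓; ∠LZK = 110.5° ✓; |ZK| = 17.40 ✓; ∠ZKF = 91.45° ✓; |KF| = 0.4996 ✗.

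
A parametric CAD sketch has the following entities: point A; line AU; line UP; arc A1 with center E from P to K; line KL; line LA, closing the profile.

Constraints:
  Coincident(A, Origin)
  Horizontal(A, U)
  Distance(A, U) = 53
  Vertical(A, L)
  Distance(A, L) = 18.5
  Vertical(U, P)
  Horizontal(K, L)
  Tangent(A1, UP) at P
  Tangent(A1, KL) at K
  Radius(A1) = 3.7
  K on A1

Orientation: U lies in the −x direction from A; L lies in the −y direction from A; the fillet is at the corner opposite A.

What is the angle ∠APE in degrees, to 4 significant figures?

15.60°

A is at the origin; A and U share the same y with |AU| = 53.0 and U on the −x side, so U = (-53.00, 0.000). AL is vertical with |AL| = 18.5 and L on the −y side, so L = (0.000, -18.50). The virtual corner opposite A is at (-53.00, -18.50). Tangency of A1 to UP means the radius EP is perpendicular to UP and the tangent condition forces EK to be normal to KL, with radius 3.7, so the center E sits 3.7 in from both sides at E = (-49.30, -14.80). That places the tangent points at P = (-53.00, -14.80) on UP and K = (-49.30, -18.50) on KL. Then cos ∠APE = PA·PE / (|PA||PE|), giving 15.60°.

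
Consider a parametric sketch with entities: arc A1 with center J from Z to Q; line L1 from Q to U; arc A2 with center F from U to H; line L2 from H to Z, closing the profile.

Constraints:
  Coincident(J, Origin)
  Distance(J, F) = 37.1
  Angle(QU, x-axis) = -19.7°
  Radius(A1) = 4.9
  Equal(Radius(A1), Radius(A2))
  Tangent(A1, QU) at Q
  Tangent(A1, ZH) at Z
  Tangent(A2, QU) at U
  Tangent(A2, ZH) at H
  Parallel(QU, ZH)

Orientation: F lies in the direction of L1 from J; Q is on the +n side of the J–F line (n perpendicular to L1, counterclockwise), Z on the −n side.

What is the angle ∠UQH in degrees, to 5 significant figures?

14.797°

Tangency of A1 to both parallel lines with radius 4.9 puts Q and Z at J ± 4.9·n: Q = (1.6518, 4.6132), Z = (-1.6518, -4.6132). Equal radii place U and H the same way about F: U = F + 4.9·n = (36.580, -7.8930), H = F − 4.9·n = (33.277, -17.119). Then cos ∠UQH = QU·QH / (|QU||QH|), giving 14.797°.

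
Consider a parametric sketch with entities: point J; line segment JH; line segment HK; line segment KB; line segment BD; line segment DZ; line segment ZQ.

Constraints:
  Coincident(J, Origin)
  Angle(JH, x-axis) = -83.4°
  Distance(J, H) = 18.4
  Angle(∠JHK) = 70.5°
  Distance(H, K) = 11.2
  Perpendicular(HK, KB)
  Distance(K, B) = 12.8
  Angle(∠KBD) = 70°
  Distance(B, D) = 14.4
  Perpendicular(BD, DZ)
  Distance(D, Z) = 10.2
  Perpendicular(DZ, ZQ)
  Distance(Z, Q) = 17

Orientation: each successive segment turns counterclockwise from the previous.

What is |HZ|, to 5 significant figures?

2.0646

J is at the origin; JH runs at -83.4° with length 18.4, so H = (2.1148, -18.278). ∠JHK = 70.5° gives HK at 26.100° from the x-axis; with |HK| = 11.2, K = (12.173, -13.351). The perpendicularity gives KB at right angles to HK, so KB runs at 116.10°; with |KB| = 12.8, B = (6.5415, -1.8560). ∠KBD = 70.0° gives BD at -133.90° from the x-axis; with |BD| = 14.4, D = (-3.4435, -12.232). The perpendicularity gives DZ at right angles to BD, so DZ runs at -43.900°; with |DZ| = 10.2, Z = (3.9062, -19.305). Then |HZ| = |Z − H| = 2.0646.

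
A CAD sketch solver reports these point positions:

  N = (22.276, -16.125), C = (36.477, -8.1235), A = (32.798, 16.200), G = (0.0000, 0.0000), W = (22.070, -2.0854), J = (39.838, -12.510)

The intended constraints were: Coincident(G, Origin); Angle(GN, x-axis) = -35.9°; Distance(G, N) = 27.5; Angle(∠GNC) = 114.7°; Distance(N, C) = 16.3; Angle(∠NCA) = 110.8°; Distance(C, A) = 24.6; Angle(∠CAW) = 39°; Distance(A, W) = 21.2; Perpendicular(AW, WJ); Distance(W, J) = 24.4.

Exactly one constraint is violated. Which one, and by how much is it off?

Distance(W, J) = 24.4 — off by 3.80.

G = (0.00, 0.00) ✓; GN at -35.90° ✓; |GN| = 27.50 ✓; ∠GNC = 114.7° ✓; |NC| = 16.30 ✓; ∠NCA = 110.8° ✓; |CA| = 24.60 ✓; ∠CAW = 39.00° ✓; |AW| = 21.20 ✓; ∠(AW, WJ) = 90.00° ✓; |WJ| = 20.60 ✗.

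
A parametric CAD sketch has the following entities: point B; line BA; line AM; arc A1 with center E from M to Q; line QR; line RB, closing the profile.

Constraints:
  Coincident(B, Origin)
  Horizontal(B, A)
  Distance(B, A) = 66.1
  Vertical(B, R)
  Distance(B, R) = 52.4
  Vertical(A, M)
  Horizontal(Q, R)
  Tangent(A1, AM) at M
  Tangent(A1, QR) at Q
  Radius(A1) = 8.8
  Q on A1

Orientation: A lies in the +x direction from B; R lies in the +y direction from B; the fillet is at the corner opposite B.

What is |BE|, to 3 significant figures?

72.0

B is at the origin; B and A share the same y with |BA| = 66.1 and A on the +x side, so A = (66.1, 0.00). BR is vertical with |BR| = 52.4 and R on the +y side, so R = (0.00, 52.4). The virtual corner opposite B is at (66.1, 52.4). Tangency of A1 to AM means the radius EM is perpendicular to AM and the tangent condition forces EQ to be normal to QR, with radius 8.8, so the center E sits 8.8 in from both sides at E = (57.3, 43.6). Then |BE| = |E − B| = 72.0.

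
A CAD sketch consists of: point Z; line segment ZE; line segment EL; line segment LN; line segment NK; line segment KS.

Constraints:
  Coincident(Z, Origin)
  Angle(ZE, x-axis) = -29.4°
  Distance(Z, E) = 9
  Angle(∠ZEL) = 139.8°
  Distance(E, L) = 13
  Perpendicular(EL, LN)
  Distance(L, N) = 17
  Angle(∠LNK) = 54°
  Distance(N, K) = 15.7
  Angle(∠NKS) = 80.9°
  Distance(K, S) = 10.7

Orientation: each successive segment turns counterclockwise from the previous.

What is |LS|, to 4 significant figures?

5.127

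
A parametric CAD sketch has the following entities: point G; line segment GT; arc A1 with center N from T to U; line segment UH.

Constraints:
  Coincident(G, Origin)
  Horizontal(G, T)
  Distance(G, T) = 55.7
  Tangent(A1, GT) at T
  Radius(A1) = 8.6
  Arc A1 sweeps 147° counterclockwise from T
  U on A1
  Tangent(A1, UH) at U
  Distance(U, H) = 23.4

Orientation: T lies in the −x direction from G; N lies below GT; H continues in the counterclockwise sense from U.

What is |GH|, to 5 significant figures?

49.768

G is at the origin; G and T share the same y with |GT| = 55.7 and T on the −x side, so T = (-55.700, 0.0000). A1 meets GT tangentially, so NT is at right angles to GT, so N = T + (0, -8.6) = (-55.700, -8.6000). On A1, T sits at bearing 90° from N; a 147° counterclockwise sweep puts U at bearing 237°, so U = N + 8.6·(cos 237°, sin 237°) = (-60.384, -15.813). Since A1 is tangent to UH there, NU ⟂ UH, so UH runs along (−sin 237°, cos 237°); with |UH| = 23.4, H = (-40.759, -28.557). Then |GH| = |H − G| = 49.768.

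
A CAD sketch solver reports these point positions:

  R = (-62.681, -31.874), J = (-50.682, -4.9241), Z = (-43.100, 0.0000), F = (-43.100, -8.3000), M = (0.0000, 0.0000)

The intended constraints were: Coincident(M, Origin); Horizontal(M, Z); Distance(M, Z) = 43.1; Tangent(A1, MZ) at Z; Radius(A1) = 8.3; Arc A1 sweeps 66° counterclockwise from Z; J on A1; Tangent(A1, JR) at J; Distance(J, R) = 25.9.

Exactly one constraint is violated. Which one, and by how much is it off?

Distance(J, R) = 25.9 — off by 3.60.

M = (0.00, 0.00) ✓; M.y = 0.00, Z.y = 0.00 ✓; |MZ| = 43.10 ✓; ∠(FZ, ZM) = 90.00° ✓; |FZ| = 8.300 ✓; bearing(F→J) − bearing(F→Z) = 66.00° ✓; |FJ| = 8.300 ✓; ∠(FJ, JR) = 90.00° ✓; |JR| = 29.50 ✗.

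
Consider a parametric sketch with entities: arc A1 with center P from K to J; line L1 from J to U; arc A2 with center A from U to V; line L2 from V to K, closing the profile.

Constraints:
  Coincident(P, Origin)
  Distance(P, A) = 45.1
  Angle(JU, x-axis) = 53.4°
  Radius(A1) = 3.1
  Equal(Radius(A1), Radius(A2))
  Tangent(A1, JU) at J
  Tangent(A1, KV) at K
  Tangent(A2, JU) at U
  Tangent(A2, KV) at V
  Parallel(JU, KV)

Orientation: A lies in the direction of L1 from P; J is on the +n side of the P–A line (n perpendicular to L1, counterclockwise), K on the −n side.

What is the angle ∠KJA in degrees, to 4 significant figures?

86.07°

The slot axis is L1's direction at 53.4°, so u = (cos 53.4°, sin 53.4°) = (0.5962, 0.8028) and n = (−sin 53.4°, cos 53.4°) = (-0.8028, 0.5962). P is at the origin and A lies 45.1 along u from P, so A = 45.1·u = (26.89, 36.21). Tangency of A1 to both parallel lines with radius 3.1 puts J and K at P ± 3.1·n: J = (-2.489, 1.848), K = (2.489, -1.848). Then cos ∠KJA = JK·JA / (|JK||JA|), giving 86.07°.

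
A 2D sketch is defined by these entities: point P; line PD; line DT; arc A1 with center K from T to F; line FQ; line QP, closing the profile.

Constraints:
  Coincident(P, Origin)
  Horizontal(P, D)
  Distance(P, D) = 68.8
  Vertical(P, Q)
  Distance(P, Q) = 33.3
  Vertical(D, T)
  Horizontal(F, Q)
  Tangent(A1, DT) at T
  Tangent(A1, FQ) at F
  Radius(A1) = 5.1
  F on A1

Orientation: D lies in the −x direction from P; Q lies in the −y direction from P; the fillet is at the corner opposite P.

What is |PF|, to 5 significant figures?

71.879

P is at the origin; PD is horizontal with |PD| = 68.8 and D on the −x side, so D = (-68.800, 0.0000). P and Q share the same x with |PQ| = 33.3 and Q on the −y side, so Q = (0.0000, -33.300). The virtual corner opposite P is at (-68.800, -33.300). Tangency of A1 to DT means the radius KT is perpendicular to DT and A1 meets FQ tangentially, so KF is at right angles to FQ, with radius 5.1, so the center K sits 5.1 in from both sides at K = (-63.700, -28.200). That places the tangent points at T = (-68.800, -28.200) on DT and F = (-63.700, -33.300) on FQ. Then |PF| = |F − P| = 71.879.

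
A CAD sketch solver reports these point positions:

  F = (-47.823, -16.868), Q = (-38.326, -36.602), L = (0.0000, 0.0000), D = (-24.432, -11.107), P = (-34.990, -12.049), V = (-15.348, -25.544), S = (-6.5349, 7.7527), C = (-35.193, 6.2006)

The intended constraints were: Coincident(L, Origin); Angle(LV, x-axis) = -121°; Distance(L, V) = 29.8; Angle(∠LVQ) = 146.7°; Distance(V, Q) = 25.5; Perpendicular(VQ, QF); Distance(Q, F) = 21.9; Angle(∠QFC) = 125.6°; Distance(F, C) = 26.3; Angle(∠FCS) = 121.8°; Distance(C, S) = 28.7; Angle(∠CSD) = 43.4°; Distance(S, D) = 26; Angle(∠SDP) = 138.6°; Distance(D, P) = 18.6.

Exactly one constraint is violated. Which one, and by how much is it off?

Distance(D, P) = 18.6 — off by 8.00.

L = (0.00, 0.00) ✓; LV at -121.0° ✓; |LV| = 29.80 ✓; ∠LVQ = 146.7° ✓; |VQ| = 25.50 ✓; ∠(VQ, QF) = 90.00° ✓; |QF| = 21.90 ✓; ∠QFC = 125.6° ✓; |FC| = 26.30 ✓; ∠FCS = 121.8° ✓; |CS| = 28.70 ✓; ∠CSD = 43.40° ✓; |SD| = 26.00 ✓; ∠SDP = 138.6° ✓; |DP| = 10.60 ✗.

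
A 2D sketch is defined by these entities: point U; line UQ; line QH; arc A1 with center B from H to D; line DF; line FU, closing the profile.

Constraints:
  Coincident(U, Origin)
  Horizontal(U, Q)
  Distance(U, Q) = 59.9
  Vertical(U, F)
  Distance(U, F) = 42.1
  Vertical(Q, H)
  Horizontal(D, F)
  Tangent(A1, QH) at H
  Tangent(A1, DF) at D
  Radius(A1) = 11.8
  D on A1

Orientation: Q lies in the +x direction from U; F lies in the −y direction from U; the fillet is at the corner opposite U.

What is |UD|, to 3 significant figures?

63.9

U is at the origin; UQ is horizontal with |UQ| = 59.9 and Q on the +x side, so Q = (59.9, 0.00). UF is vertical with |UF| = 42.1 and F on the −y side, so F = (0.00, -42.1). The virtual corner opposite U is at (59.9, -42.1). A1 meets QH tangentially, so BH is at right angles to QH and since A1 is tangent to DF there, BD ⟂ DF, with radius 11.8, so the center B sits 11.8 in from both sides at B = (48.1, -30.3). That places the tangent points at H = (59.9, -30.3) on QH and D = (48.1, -42.1) on DF. Then |UD| = |D − U| = 63.9.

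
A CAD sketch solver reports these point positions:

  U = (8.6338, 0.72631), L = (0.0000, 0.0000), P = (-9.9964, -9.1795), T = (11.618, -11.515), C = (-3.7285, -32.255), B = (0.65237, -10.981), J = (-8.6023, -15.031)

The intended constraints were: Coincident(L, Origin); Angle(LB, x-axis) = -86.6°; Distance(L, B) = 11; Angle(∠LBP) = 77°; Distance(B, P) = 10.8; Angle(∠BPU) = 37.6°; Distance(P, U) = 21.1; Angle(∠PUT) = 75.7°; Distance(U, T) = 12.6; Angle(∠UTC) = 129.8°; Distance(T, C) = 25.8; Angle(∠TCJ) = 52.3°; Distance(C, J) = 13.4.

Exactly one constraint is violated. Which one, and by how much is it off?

Distance(C, J) = 13.4 — off by 4.50.

L = (0.00, 0.00) ✓; LB at -86.60° ✓; |LB| = 11.00 ✓; ∠LBP = 77.00° ✓; |BP| = 10.80 ✓; ∠BPU = 37.60° ✓; |PU| = 21.10 ✓; ∠PUT = 75.70° ✓; |UT| = 12.60 ✓; ∠UTC = 129.8° ✓; |TC| = 25.80 ✓; ∠TCJ = 52.30° ✓; |CJ| = 17.90 ✗.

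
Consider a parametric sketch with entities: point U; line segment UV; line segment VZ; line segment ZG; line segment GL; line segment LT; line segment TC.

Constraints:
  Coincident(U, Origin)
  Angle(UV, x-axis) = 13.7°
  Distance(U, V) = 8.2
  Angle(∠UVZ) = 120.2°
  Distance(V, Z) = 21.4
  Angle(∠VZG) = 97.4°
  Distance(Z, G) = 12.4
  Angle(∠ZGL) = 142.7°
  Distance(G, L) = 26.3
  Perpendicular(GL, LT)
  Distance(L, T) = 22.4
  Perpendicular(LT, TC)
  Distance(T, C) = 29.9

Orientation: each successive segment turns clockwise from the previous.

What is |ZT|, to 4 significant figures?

39.11

U is at the origin; UV runs at 13.7° with length 8.2, so V = (7.967, 1.942). ∠UVZ = 120.2° gives VZ at -46.10° from the x-axis; with |VZ| = 21.4, Z = (22.81, -13.48). ∠VZG = 97.4° gives ZG at -128.7° from the x-axis; with |ZG| = 12.4, G = (15.05, -23.16). ∠ZGL = 142.7° gives GL at -166.0° from the x-axis; with |GL| = 26.3, L = (-10.47, -29.52). The perpendicularity gives LT at right angles to GL, so LT runs at 104.0°; with |LT| = 22.4, T = (-15.89, -7.783). Then |ZT| = |T − Z| = 39.11.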